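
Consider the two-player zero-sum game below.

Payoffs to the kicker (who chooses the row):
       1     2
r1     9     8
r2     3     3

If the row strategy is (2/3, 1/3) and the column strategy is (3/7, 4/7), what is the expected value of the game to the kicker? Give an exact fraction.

139/21

Against (3/7, 4/7), each row's expected payoff is r1: 59/7; r2: 3.
Taking the (2/3, 1/3)-weighted average: (2/3)·(59/7) + (1/3)·(3) = 139/21.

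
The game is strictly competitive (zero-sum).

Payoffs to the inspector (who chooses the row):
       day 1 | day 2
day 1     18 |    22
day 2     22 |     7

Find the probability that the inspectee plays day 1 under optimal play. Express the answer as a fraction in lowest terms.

Row minima are 18 and 7, so the inspector's maximin is 18; column maxima are 22 and 22, so the inspectee's minimax is 22. These differ, so the equilibrium is in mixed strategies.
Let the inspectee play day 1 with probability q. The inspector is indifferent when 18q + 22(1−q) = 22q + 7(1−q), giving q = 15/19.

15/19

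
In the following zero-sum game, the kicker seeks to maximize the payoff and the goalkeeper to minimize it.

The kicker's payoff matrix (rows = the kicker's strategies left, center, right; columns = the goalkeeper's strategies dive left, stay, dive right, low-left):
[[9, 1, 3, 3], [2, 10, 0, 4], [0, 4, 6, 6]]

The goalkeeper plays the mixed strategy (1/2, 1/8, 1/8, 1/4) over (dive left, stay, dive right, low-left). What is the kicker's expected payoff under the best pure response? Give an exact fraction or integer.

left: (9)·(1/2) + (1)·(1/8) + (3)·(1/8) + (3)·(1/4) = 23/4.
center: (2)·(1/2) + (10)·(1/8) + (0)·(1/8) + (4)·(1/4) = 13/4.
right: (0)·(1/2) + (4)·(1/8) + (6)·(1/8) + (6)·(1/4) = 11/4.
The best pure response is left with expected payoff 23/4.

23/4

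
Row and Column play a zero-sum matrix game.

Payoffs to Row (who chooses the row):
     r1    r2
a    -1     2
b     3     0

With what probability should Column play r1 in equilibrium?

1/3

Row minima are -1 and 0, so Row's maximin is 0; column maxima are 3 and 2, so Column's minimax is 2. These differ, so the equilibrium is in mixed strategies.
Let Column play r1 with probability q. Row is indifferent when −q + 2(1−q) = 3q, giving q = 1/3.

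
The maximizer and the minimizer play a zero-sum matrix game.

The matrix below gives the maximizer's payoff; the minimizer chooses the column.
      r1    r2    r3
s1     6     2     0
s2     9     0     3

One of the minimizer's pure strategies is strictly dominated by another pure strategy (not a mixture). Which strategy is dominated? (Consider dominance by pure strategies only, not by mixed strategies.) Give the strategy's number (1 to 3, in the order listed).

1

The minimizer prefers columns that give the maximizer less. Compare r1 with r2: 2 < 6, 0 < 9.
So r2 strictly dominates r1 for the minimizer; r1 is strictly dominated.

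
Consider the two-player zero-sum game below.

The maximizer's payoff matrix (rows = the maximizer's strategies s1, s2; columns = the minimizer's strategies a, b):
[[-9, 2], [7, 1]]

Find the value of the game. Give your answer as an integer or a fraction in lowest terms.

23/17

Row minima are -9 and 1, so the maximizer's maximin is 1; column maxima are 7 and 2, so the minimizer's minimax is 2. These differ, so the equilibrium is in mixed strategies.
Let the maximizer play s1 with probability p. The minimizer is indifferent when −9p + 7(1−p) = 2p + (1−p), giving p = 6/17.
Let the minimizer play a with probability q. The maximizer is indifferent when −9q + 2(1−q) = 7q + (1−q), giving q = 1/17.
The value is -9·(1/17) + (2)·(16/17) = 23/17.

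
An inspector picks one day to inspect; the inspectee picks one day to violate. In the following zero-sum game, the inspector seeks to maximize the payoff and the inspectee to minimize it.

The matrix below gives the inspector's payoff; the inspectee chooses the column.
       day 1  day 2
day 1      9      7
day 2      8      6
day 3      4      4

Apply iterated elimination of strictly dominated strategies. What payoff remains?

Row day 3 is strictly dominated by row day 1 (9>4, 7>4); eliminate day 3.
Row day 2 is strictly dominated by row day 1 (9>8, 7>6); eliminate day 2.
Column day 1 is strictly dominated by day 2 for the inspectee (7<9); eliminate day 1.
Only (day 1, day 2) remains, with payoff 7.

7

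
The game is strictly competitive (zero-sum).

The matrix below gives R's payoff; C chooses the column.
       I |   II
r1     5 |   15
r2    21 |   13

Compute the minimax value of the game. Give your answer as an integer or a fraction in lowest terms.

Row minima are 5 and 13, so R's maximin is 13; column maxima are 21 and 15, so C's minimax is 15. These differ, so the equilibrium is in mixed strategies.
Let R play r1 with probability p. C is indifferent when 5p + 21(1−p) = 15p + 13(1−p), giving p = 4/9.
Let C play I with probability q. R is indifferent when 5q + 15(1−q) = 21q + 13(1−q), giving q = 1/9.
The value is 5·(1/9) + (15)·(8/9) = 125/9.

125/9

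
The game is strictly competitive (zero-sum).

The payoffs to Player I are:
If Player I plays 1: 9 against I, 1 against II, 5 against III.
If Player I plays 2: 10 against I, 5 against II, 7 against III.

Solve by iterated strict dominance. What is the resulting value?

Column III is strictly dominated by II for Player II (1<5, 5<7); eliminate III.
Row 1 is strictly dominated by row 2 (10>9, 5>1); eliminate 1.
Column I is strictly dominated by II for Player II (5<10); eliminate I.
Only (2, II) remains, with payoff 5.

5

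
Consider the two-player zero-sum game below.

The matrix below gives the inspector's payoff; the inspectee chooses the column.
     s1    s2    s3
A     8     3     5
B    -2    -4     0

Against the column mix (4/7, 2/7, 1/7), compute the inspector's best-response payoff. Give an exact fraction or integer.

A: (8)·(4/7) + (3)·(2/7) + (5)·(1/7) = 43/7.
B: (-2)·(4/7) + (-4)·(2/7) + (0)·(1/7) = -16/7.
The best pure response is A with expected payoff 43/7.

43/7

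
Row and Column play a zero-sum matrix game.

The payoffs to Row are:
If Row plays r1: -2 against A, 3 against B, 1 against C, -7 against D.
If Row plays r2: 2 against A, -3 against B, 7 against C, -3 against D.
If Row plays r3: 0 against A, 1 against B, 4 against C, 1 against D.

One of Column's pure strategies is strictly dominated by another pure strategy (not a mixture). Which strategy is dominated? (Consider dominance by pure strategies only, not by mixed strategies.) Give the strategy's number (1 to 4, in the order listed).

Column prefers columns that give Row less. Compare C with A: -2 < 1, 2 < 7, 0 < 4.
So A strictly dominates C for Column; C is strictly dominated.

3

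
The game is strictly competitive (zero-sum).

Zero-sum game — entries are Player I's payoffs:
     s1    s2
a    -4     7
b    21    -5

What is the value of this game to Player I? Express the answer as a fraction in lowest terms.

Row minima are -4 and -5, so Player I's maximin is -4; column maxima are 21 and 7, so Player II's minimax is 7. These differ, so the equilibrium is in mixed strategies.
Let Player I play a with probability p. Player II is indifferent when −4p + 21(1−p) = 7p − 5(1−p), giving p = 26/37.
Let Player II play s1 with probability q. Player I is indifferent when −4q + 7(1−q) = 21q − 5(1−q), giving q = 12/37.
The value is -4·(12/37) + (7)·(25/37) = 127/37.

127/37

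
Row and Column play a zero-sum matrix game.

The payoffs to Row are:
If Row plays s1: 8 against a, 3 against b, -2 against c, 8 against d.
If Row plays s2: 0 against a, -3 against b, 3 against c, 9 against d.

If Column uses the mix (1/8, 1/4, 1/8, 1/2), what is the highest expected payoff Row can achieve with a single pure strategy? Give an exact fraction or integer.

s1: (8)·(1/8) + (3)·(1/4) + (-2)·(1/8) + (8)·(1/2) = 11/2.
s2: (0)·(1/8) + (-3)·(1/4) + (3)·(1/8) + (9)·(1/2) = 33/8.
The best pure response is s1 with expected payoff 11/2.

11/2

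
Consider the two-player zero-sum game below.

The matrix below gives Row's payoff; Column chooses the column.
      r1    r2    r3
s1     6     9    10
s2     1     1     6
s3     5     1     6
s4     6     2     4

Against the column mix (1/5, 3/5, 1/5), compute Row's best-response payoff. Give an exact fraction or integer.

s1: (6)·(1/5) + (9)·(3/5) + (10)·(1/5) = 43/5.
s2: (1)·(1/5) + (1)·(3/5) + (6)·(1/5) = 2.
s3: (5)·(1/5) + (1)·(3/5) + (6)·(1/5) = 14/5.
s4: (6)·(1/5) + (2)·(3/5) + (4)·(1/5) = 16/5.
The best pure response is s1 with expected payoff 43/5.

43/5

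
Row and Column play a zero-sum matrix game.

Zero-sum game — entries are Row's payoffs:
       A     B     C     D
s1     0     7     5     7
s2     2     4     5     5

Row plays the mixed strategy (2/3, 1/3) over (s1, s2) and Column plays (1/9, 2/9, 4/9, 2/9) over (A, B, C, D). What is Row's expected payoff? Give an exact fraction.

Against (1/9, 2/9, 4/9, 2/9), each row's expected payoff is s1: 16/3; s2: 40/9.
Taking the (2/3, 1/3)-weighted average: (2/3)·(16/3) + (1/3)·(40/9) = 136/27.

136/27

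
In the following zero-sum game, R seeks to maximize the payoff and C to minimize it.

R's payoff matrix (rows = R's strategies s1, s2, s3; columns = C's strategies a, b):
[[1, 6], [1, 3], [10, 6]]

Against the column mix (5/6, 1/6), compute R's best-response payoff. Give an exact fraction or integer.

s1: (1)·(5/6) + (6)·(1/6) = 11/6.
s2: (1)·(5/6) + (3)·(1/6) = 4/3.
s3: (10)·(5/6) + (6)·(1/6) = 28/3.
The best pure response is s3 with expected payoff 28/3.

28/3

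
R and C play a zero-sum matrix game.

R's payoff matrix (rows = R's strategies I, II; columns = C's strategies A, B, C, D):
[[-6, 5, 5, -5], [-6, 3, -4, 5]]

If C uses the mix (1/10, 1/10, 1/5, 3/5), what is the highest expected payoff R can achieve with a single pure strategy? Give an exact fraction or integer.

19/10

I: (-6)·(1/10) + (5)·(1/10) + (5)·(1/5) + (-5)·(3/5) = -21/10.
II: (-6)·(1/10) + (3)·(1/10) + (-4)·(1/5) + (5)·(3/5) = 19/10.
The best pure response is II with expected payoff 19/10.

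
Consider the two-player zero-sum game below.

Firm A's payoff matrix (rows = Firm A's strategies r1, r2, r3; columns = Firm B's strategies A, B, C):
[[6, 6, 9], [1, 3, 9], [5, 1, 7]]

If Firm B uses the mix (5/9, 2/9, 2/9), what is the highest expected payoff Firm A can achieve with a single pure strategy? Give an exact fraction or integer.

20/3

r1: (6)·(5/9) + (6)·(2/9) + (9)·(2/9) = 20/3.
r2: (1)·(5/9) + (3)·(2/9) + (9)·(2/9) = 29/9.
r3: (5)·(5/9) + (1)·(2/9) + (7)·(2/9) = 41/9.
The best pure response is r1 with expected payoff 20/3.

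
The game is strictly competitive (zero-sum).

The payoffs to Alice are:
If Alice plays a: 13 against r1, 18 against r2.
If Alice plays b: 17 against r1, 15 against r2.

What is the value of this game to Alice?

111/7

Row minima are 13 and 15, so Alice's maximin is 15; column maxima are 17 and 18, so Bob's minimax is 17. These differ, so the equilibrium is in mixed strategies.
Let Alice play a with probability p. Bob is indifferent when 13p + 17(1−p) = 18p + 15(1−p), giving p = 2/7.
Let Bob play r1 with probability q. Alice is indifferent when 13q + 18(1−q) = 17q + 15(1−q), giving q = 3/7.
The value is 13·(3/7) + (18)·(4/7) = 111/7.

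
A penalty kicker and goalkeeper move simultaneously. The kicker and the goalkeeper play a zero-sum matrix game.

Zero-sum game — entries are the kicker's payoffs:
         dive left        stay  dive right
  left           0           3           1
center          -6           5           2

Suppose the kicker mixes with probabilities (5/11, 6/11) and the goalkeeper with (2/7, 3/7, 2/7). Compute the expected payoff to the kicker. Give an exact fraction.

Against (2/7, 3/7, 2/7), each row's expected payoff is left: 11/7; center: 1.
Taking the (5/11, 6/11)-weighted average: (5/11)·(11/7) + (6/11)·(1) = 97/77.

97/77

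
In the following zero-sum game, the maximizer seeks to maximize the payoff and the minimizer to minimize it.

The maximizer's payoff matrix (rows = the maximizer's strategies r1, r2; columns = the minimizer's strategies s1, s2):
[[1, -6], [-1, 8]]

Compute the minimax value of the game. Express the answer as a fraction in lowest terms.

1/8

Row minima are -6 and -1, so the maximizer's maximin is -1; column maxima are 1 and 8, so the minimizer's minimax is 1. These differ, so the equilibrium is in mixed strategies.
Let the maximizer play r1 with probability p. The minimizer is indifferent when p − (1−p) = −6p + 8(1−p), giving p = 9/16.
Let the minimizer play s1 with probability q. The maximizer is indifferent when q − 6(1−q) = −q + 8(1−q), giving q = 7/8.
The value is 1·(7/8) + (-6)·(1/8) = 1/8.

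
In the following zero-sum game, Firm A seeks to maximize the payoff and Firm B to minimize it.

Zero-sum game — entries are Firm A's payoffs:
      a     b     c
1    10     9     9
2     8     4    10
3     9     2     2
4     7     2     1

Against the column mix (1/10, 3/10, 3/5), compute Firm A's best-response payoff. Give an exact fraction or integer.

1: (10)·(1/10) + (9)·(3/10) + (9)·(3/5) = 91/10.
2: (8)·(1/10) + (4)·(3/10) + (10)·(3/5) = 8.
3: (9)·(1/10) + (2)·(3/10) + (2)·(3/5) = 27/10.
4: (7)·(1/10) + (2)·(3/10) + (1)·(3/5) = 19/10.
The best pure response is 1 with expected payoff 91/10.

91/10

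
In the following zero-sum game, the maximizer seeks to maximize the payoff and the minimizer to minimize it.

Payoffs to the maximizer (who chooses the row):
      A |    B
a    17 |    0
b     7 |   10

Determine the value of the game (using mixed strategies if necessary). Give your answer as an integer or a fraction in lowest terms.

17/2

Row minima are 0 and 7, so the maximizer's maximin is 7; column maxima are 17 and 10, so the minimizer's minimax is 10. These differ, so the equilibrium is in mixed strategies.
Let the maximizer play a with probability p. The minimizer is indifferent when 17p + 7(1−p) = 10(1−p), giving p = 3/20.
Let the minimizer play A with probability q. The maximizer is indifferent when 17q = 7q + 10(1−q), giving q = 1/2.
The value is 17·(1/2) + (0)·(1/2) = 17/2.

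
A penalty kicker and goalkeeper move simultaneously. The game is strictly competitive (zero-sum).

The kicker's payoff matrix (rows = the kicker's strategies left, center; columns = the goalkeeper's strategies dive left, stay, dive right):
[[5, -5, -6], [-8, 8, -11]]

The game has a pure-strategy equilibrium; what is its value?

-6

Row minima: -6, -11 → the kicker's maximin is -6.
Column maxima: 5, 8, -6 → the goalkeeper's minimax is -6.
They coincide at (left, dive right), so the value is -6.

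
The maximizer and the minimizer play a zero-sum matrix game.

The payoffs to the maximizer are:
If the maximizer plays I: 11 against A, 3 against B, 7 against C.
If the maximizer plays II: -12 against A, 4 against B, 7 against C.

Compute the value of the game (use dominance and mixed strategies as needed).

Column C is strictly dominated by B for the minimizer (it gives the maximizer more in every row).
The remaining 2×2 game on (I, II) × (A, B) has no saddle point. Let the maximizer play I with probability p; indifference gives 11p − 12(1−p) = 3p + 4(1−p), so p = 2/3.
Similarly the minimizer's optimal q on A is 1/24, and the value is 11·(1/24) + (3)·(23/24) = 10/3.

10/3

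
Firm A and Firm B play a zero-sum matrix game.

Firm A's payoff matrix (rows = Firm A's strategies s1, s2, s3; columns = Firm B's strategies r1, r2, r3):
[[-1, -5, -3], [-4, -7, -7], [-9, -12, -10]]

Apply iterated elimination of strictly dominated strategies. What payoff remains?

Column r1 is strictly dominated by r2 for Firm B (-5<-1, -7<-4, -12<-9); eliminate r1.
Row s2 is strictly dominated by row s1 (-5>-7, -3>-7); eliminate s2.
Row s3 is strictly dominated by row s1 (-5>-12, -3>-10); eliminate s3.
Column r3 is strictly dominated by r2 for Firm B (-5<-3); eliminate r3.
Only (s1, r2) remains, with payoff -5.

-5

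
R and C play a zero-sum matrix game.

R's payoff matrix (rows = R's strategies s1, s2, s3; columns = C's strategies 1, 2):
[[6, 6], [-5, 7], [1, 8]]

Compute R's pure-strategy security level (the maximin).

6

The worst-case payoff for each row is s1: 6, s2: -5, s3: 1.
The best of these is 6.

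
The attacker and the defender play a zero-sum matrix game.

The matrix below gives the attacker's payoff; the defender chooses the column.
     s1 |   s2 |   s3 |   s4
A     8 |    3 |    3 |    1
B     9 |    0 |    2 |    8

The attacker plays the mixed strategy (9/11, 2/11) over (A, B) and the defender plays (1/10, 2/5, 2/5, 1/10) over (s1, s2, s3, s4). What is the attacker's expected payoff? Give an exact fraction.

Against (1/10, 2/5, 2/5, 1/10), each row's expected payoff is A: 33/10; B: 5/2.
Taking the (9/11, 2/11)-weighted average: (9/11)·(33/10) + (2/11)·(5/2) = 347/110.

347/110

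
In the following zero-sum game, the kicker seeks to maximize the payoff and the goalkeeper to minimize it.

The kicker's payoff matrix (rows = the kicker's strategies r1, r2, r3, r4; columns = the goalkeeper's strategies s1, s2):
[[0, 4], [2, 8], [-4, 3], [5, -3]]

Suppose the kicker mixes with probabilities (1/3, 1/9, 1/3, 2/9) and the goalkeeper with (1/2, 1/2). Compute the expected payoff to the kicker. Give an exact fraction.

23/18

Against (1/2, 1/2), each row's expected payoff is r1: 2; r2: 5; r3: -1/2; r4: 1.
Taking the (1/3, 1/9, 1/3, 2/9)-weighted average: (1/3)·(2) + (1/9)·(5) + (1/3)·(-1/2) + (2/9)·(1) = 23/18.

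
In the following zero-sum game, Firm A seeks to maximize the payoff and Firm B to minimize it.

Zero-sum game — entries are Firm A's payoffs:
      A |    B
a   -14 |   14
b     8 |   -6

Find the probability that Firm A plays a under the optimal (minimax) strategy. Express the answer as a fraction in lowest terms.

1/3

Row minima are -14 and -6, so Firm A's maximin is -6; column maxima are 8 and 14, so Firm B's minimax is 8. These differ, so the equilibrium is in mixed strategies.
Let Firm A play a with probability p. Firm B is indifferent when −14p + 8(1−p) = 14p − 6(1−p), giving p = 1/3.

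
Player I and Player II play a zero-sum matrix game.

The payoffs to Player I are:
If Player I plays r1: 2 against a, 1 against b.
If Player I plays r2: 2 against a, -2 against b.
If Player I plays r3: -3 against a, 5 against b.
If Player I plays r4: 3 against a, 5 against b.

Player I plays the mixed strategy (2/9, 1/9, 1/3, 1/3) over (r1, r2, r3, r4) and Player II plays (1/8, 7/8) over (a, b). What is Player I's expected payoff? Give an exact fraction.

Against (1/8, 7/8), each row's expected payoff is r1: 9/8; r2: -3/2; r3: 4; r4: 19/4.
Taking the (2/9, 1/9, 1/3, 1/3)-weighted average: (2/9)·(9/8) + (1/9)·(-3/2) + (1/3)·(4) + (1/3)·(19/4) = 3.

3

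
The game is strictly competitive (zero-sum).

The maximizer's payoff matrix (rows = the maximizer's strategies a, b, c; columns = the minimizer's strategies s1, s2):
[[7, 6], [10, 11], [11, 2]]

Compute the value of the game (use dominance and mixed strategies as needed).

101/10

Row a is strictly dominated by row b, so the maximizer never plays it.
The remaining 2×2 game on (b, c) × (s1, s2) has no saddle point. Let the maximizer play b with probability p; indifference gives 10p + 11(1−p) = 11p + 2(1−p), so p = 9/10.
Similarly the minimizer's optimal q on s1 is 9/10, and the value is 10·(9/10) + (11)·(1/10) = 101/10.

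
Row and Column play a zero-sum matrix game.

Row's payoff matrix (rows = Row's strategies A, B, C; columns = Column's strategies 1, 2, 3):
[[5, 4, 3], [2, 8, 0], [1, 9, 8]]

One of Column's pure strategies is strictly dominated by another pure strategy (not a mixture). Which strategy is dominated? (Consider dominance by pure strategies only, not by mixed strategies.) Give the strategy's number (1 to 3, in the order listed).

Column prefers columns that give Row less. Compare 2 with 3: 3 < 4, 0 < 8, 8 < 9.
So 3 strictly dominates 2 for Column; 2 is strictly dominated.

2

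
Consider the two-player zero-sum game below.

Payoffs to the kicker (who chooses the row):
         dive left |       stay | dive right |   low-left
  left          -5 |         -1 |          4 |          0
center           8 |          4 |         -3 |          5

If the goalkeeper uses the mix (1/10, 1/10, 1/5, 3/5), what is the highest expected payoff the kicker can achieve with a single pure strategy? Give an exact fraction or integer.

left: (-5)·(1/10) + (-1)·(1/10) + (4)·(1/5) + (0)·(3/5) = 1/5.
center: (8)·(1/10) + (4)·(1/10) + (-3)·(1/5) + (5)·(3/5) = 18/5.
The best pure response is center with expected payoff 18/5.

18/5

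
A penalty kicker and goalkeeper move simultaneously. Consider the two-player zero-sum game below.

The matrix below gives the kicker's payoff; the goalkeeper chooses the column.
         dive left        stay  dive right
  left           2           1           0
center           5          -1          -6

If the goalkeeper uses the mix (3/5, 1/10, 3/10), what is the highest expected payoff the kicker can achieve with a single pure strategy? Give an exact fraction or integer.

13/10

left: (2)·(3/5) + (1)·(1/10) + (0)·(3/10) = 13/10.
center: (5)·(3/5) + (-1)·(1/10) + (-6)·(3/10) = 11/10.
The best pure response is left with expected payoff 13/10.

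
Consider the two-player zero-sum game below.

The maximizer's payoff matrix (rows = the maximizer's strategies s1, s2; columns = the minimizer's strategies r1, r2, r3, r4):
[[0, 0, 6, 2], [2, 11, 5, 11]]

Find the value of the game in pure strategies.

2

Row minima: 0, 2 → the maximizer's maximin is 2.
Column maxima: 2, 11, 6, 11 → the minimizer's minimax is 2.
They coincide at (s2, r1), so the value is 2.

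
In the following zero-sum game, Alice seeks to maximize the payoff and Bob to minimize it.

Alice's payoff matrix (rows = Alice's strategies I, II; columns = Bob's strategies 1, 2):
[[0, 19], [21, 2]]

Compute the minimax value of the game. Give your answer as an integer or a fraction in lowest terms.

Row minima are 0 and 2, so Alice's maximin is 2; column maxima are 21 and 19, so Bob's minimax is 19. These differ, so the equilibrium is in mixed strategies.
Let Alice play I with probability p. Bob is indifferent when 21(1−p) = 19p + 2(1−p), giving p = 1/2.
Let Bob play 1 with probability q. Alice is indifferent when 19(1−q) = 21q + 2(1−q), giving q = 17/38.
The value is 0·(17/38) + (19)·(21/38) = 21/2.

21/2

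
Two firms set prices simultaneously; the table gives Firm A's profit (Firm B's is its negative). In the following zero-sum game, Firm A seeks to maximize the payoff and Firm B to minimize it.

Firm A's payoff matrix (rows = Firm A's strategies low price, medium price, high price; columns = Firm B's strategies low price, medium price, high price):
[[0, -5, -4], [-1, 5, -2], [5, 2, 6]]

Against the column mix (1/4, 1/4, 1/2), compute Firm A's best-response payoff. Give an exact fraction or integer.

19/4

low price: (0)·(1/4) + (-5)·(1/4) + (-4)·(1/2) = -13/4.
medium price: (-1)·(1/4) + (5)·(1/4) + (-2)·(1/2) = 0.
high price: (5)·(1/4) + (2)·(1/4) + (6)·(1/2) = 19/4.
The best pure response is high price with expected payoff 19/4.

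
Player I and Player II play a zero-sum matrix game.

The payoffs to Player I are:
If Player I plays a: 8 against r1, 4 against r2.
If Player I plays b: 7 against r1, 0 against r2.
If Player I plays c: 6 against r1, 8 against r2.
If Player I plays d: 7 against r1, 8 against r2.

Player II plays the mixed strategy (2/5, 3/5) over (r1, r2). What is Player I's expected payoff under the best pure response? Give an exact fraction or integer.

38/5

a: (8)·(2/5) + (4)·(3/5) = 28/5.
b: (7)·(2/5) + (0)·(3/5) = 14/5.
c: (6)·(2/5) + (8)·(3/5) = 36/5.
d: (7)·(2/5) + (8)·(3/5) = 38/5.
The best pure response is d with expected payoff 38/5.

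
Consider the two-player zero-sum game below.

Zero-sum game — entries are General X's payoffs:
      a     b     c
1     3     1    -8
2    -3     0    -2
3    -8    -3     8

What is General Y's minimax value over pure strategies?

The worst case (largest entry) in each column is a: 3, b: 1, c: 8.
The best (smallest) of these is 1.

1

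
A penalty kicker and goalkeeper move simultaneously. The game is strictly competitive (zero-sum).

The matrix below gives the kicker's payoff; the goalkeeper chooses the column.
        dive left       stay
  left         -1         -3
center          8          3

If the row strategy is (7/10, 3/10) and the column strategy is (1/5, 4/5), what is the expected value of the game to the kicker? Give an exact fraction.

Against (1/5, 4/5), each row's expected payoff is left: -13/5; center: 4.
Taking the (7/10, 3/10)-weighted average: (7/10)·(-13/5) + (3/10)·(4) = -31/50.

-31/50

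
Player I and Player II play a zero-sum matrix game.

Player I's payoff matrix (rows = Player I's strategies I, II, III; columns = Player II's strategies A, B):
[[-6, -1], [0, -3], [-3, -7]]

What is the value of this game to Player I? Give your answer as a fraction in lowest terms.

-9/4

Row III is strictly dominated by row II, so Player I never plays it.
The remaining 2×2 game on (I, II) × (A, B) has no saddle point. Let Player I play I with probability p; indifference gives −6p = −p − 3(1−p), so p = 3/8.
Similarly Player II's optimal q on A is 1/4, and the value is -6·(1/4) + (-1)·(3/4) = -9/4.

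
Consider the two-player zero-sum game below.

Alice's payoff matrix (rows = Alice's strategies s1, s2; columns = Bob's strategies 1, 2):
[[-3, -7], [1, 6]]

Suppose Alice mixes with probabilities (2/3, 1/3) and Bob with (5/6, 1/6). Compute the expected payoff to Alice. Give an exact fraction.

-11/6

Against (5/6, 1/6), each row's expected payoff is s1: -11/3; s2: 11/6.
Taking the (2/3, 1/3)-weighted average: (2/3)·(-11/3) + (1/3)·(11/6) = -11/6.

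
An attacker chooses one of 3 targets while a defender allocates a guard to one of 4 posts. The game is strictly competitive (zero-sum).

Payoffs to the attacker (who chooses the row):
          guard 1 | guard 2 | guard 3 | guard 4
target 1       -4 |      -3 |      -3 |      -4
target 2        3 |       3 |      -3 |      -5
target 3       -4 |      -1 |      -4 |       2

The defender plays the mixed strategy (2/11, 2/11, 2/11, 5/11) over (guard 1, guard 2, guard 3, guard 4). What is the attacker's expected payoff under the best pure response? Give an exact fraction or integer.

target 1: (-4)·(2/11) + (-3)·(2/11) + (-3)·(2/11) + (-4)·(5/11) = -40/11.
target 2: (3)·(2/11) + (3)·(2/11) + (-3)·(2/11) + (-5)·(5/11) = -19/11.
target 3: (-4)·(2/11) + (-1)·(2/11) + (-4)·(2/11) + (2)·(5/11) = -8/11.
The best pure response is target 3 with expected payoff -8/11.

-8/11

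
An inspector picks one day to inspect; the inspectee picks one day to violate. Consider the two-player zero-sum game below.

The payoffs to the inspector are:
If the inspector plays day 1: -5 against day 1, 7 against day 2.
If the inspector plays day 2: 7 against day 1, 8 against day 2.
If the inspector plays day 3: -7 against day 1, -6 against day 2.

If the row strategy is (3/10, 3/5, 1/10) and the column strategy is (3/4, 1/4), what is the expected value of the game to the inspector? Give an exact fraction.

Against (3/4, 1/4), each row's expected payoff is day 1: -2; day 2: 29/4; day 3: -27/4.
Taking the (3/10, 3/5, 1/10)-weighted average: (3/10)·(-2) + (3/5)·(29/4) + (1/10)·(-27/4) = 123/40.

123/40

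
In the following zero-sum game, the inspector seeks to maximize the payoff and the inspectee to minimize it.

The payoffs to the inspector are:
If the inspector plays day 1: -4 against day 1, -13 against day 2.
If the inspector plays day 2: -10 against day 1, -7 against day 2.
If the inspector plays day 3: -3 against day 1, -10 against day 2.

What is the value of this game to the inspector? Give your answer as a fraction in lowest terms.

Row day 1 is strictly dominated by row day 3, so the inspector never plays it.
The remaining 2×2 game on (day 2, day 3) × (day 1, day 2) has no saddle point. Let the inspector play day 2 with probability p; indifference gives −10p − 3(1−p) = −7p − 10(1−p), so p = 7/10.
Similarly the inspectee's optimal q on day 1 is 3/10, and the value is -10·(3/10) + (-7)·(7/10) = -79/10.

-79/10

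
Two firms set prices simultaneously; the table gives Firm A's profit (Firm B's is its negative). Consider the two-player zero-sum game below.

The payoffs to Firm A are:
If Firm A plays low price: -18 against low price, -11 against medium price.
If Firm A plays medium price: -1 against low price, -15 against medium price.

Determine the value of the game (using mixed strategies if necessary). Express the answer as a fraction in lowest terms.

Row minima are -18 and -15, so Firm A's maximin is -15; column maxima are -1 and -11, so Firm B's minimax is -11. These differ, so the equilibrium is in mixed strategies.
Let Firm A play low price with probability p. Firm B is indifferent when −18p − (1−p) = −11p − 15(1−p), giving p = 2/3.
Let Firm B play low price with probability q. Firm A is indifferent when −18q − 11(1−q) = −q − 15(1−q), giving q = 4/21.
The value is -18·(4/21) + (-11)·(17/21) = -37/3.

-37/3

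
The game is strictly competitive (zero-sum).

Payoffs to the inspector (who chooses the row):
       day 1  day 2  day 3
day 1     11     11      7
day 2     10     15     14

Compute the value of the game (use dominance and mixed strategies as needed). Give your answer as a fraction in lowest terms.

Column day 2 is strictly dominated by day 3 for the inspectee (it gives the inspector more in every row).
The remaining 2×2 game on (day 1, day 2) × (day 1, day 3) has no saddle point. Let the inspector play day 1 with probability p; indifference gives 11p + 10(1−p) = 7p + 14(1−p), so p = 1/2.
Similarly the inspectee's optimal q on day 1 is 7/8, and the value is 11·(7/8) + (7)·(1/8) = 21/2.

21/2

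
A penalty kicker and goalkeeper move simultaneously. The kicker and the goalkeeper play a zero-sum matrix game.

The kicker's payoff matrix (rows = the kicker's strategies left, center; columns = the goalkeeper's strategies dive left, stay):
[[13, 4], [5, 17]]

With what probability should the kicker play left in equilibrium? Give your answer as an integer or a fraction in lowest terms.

4/7

Row minima are 4 and 5, so the kicker's maximin is 5; column maxima are 13 and 17, so the goalkeeper's minimax is 13. These differ, so the equilibrium is in mixed strategies.
Let the kicker play left with probability p. The goalkeeper is indifferent when 13p + 5(1−p) = 4p + 17(1−p), giving p = 4/7.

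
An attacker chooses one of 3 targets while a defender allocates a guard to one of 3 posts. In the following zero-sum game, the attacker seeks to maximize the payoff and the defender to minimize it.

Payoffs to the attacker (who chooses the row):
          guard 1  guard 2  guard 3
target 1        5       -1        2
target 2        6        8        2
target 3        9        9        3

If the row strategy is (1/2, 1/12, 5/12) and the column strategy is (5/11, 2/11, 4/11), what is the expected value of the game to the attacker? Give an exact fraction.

205/44

Against (5/11, 2/11, 4/11), each row's expected payoff is target 1: 31/11; target 2: 54/11; target 3: 75/11.
Taking the (1/2, 1/12, 5/12)-weighted average: (1/2)·(31/11) + (1/12)·(54/11) + (5/12)·(75/11) = 205/44.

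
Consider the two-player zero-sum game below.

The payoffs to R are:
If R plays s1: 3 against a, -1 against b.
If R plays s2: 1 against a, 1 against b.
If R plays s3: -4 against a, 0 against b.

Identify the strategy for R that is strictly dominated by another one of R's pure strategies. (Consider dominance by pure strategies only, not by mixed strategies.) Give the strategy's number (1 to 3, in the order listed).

3

Compare s3 with s2: 1 > -4, 1 > 0.
So s2 strictly dominates s3 for R; s3 is strictly dominated.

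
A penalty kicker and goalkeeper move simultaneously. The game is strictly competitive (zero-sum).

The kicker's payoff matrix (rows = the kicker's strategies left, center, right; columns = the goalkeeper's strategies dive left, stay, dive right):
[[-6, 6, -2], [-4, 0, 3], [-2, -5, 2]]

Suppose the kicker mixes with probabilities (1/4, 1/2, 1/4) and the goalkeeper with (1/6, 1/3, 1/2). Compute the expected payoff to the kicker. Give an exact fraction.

1/6

Against (1/6, 1/3, 1/2), each row's expected payoff is left: 0; center: 5/6; right: -1.
Taking the (1/4, 1/2, 1/4)-weighted average: (1/4)·(0) + (1/2)·(5/6) + (1/4)·(-1) = 1/6.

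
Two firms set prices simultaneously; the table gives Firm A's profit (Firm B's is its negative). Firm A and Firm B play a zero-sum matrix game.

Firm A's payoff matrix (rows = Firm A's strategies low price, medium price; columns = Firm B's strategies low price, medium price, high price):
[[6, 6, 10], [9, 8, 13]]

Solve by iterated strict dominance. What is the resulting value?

Row low price is strictly dominated by row medium price (9>6, 8>6, 13>10); eliminate low price.
Column low price is strictly dominated by medium price for Firm B (8<9); eliminate low price.
Column high price is strictly dominated by medium price for Firm B (8<13); eliminate high price.
Only (medium price, medium price) remains, with payoff 8.

8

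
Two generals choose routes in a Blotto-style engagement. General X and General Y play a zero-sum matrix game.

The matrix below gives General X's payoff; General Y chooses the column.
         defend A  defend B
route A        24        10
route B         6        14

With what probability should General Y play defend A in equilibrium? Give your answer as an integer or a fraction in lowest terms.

2/11

Row minima are 10 and 6, so General X's maximin is 10; column maxima are 24 and 14, so General Y's minimax is 14. These differ, so the equilibrium is in mixed strategies.
Let General Y play defend A with probability q. General X is indifferent when 24q + 10(1−q) = 6q + 14(1−q), giving q = 2/11.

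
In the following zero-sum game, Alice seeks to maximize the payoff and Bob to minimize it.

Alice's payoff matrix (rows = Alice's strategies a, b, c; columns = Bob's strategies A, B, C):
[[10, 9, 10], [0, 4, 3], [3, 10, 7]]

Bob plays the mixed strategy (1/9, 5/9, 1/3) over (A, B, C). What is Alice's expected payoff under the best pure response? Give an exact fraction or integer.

a: (10)·(1/9) + (9)·(5/9) + (10)·(1/3) = 85/9.
b: (0)·(1/9) + (4)·(5/9) + (3)·(1/3) = 29/9.
c: (3)·(1/9) + (10)·(5/9) + (7)·(1/3) = 74/9.
The best pure response is a with expected payoff 85/9.

85/9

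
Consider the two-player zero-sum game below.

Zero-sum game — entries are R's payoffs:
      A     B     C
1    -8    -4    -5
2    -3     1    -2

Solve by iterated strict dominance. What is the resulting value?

-3

Row 1 is strictly dominated by row 2 (-3>-8, 1>-4, -2>-5); eliminate 1.
Column C is strictly dominated by A for C (-3<-2); eliminate C.
Column B is strictly dominated by A for C (-3<1); eliminate B.
Only (2, A) remains, with payoff -3.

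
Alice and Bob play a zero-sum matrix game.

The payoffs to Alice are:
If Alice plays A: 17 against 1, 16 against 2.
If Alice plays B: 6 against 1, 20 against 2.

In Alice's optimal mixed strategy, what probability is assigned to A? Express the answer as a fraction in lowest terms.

Row minima are 16 and 6, so Alice's maximin is 16; column maxima are 17 and 20, so Bob's minimax is 17. These differ, so the equilibrium is in mixed strategies.
Let Alice play A with probability p. Bob is indifferent when 17p + 6(1−p) = 16p + 20(1−p), giving p = 14/15.

14/15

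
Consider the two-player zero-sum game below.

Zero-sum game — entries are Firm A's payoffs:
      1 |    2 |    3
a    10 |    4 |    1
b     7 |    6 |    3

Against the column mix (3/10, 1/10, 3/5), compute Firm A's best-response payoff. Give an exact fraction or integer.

9/2

a: (10)·(3/10) + (4)·(1/10) + (1)·(3/5) = 4.
b: (7)·(3/10) + (6)·(1/10) + (3)·(3/5) = 9/2.
The best pure response is b with expected payoff 9/2.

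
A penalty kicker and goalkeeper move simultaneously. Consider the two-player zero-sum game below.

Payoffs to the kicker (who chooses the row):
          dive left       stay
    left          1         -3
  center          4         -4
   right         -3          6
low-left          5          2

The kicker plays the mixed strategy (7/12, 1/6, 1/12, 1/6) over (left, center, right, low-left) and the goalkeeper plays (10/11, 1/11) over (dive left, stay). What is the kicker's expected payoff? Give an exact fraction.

67/44

Against (10/11, 1/11), each row's expected payoff is left: 7/11; center: 36/11; right: -24/11; low-left: 52/11.
Taking the (7/12, 1/6, 1/12, 1/6)-weighted average: (7/12)·(7/11) + (1/6)·(36/11) + (1/12)·(-24/11) + (1/6)·(52/11) = 67/44.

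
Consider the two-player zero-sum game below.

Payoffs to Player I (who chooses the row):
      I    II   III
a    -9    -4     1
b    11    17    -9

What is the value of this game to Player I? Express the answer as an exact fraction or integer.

-7/3

Column II is strictly dominated by I for Player II (it gives Player I more in every row).
The remaining 2×2 game on (a, b) × (I, III) has no saddle point. Let Player I play a with probability p; indifference gives −9p + 11(1−p) = p − 9(1−p), so p = 2/3.
Similarly Player II's optimal q on I is 1/3, and the value is -9·(1/3) + (1)·(2/3) = -7/3.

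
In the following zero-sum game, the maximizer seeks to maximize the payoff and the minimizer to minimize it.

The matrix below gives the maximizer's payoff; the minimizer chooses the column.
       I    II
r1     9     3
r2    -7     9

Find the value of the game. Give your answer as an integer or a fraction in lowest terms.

Row minima are 3 and -7, so the maximizer's maximin is 3; column maxima are 9 and 9, so the minimizer's minimax is 9. These differ, so the equilibrium is in mixed strategies.
Let the maximizer play r1 with probability p. The minimizer is indifferent when 9p − 7(1−p) = 3p + 9(1−p), giving p = 8/11.
Let the minimizer play I with probability q. The maximizer is indifferent when 9q + 3(1−q) = −7q + 9(1−q), giving q = 3/11.
The value is 9·(3/11) + (3)·(8/11) = 51/11.

51/11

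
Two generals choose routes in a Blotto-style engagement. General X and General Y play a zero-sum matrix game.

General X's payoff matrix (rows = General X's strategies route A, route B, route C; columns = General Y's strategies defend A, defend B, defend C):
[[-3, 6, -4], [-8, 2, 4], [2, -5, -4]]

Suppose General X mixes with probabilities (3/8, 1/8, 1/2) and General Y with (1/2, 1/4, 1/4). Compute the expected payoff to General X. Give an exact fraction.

Against (1/2, 1/4, 1/4), each row's expected payoff is route A: -1; route B: -5/2; route C: -5/4.
Taking the (3/8, 1/8, 1/2)-weighted average: (3/8)·(-1) + (1/8)·(-5/2) + (1/2)·(-5/4) = -21/16.

-21/16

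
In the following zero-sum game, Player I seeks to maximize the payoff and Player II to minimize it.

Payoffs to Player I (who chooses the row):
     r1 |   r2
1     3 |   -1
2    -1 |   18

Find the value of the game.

Row minima are -1 and -1, so Player I's maximin is -1; column maxima are 3 and 18, so Player II's minimax is 3. These differ, so the equilibrium is in mixed strategies.
Let Player I play 1 with probability p. Player II is indifferent when 3p − (1−p) = −p + 18(1−p), giving p = 19/23.
Let Player II play r1 with probability q. Player I is indifferent when 3q − (1−q) = −q + 18(1−q), giving q = 19/23.
The value is 3·(19/23) + (-1)·(4/23) = 53/23.

53/23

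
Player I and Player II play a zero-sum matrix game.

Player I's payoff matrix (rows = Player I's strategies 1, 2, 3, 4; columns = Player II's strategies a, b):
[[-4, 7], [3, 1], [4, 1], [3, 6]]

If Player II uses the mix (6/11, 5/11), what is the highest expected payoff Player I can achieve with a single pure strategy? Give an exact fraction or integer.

1: (-4)·(6/11) + (7)·(5/11) = 1.
2: (3)·(6/11) + (1)·(5/11) = 23/11.
3: (4)·(6/11) + (1)·(5/11) = 29/11.
4: (3)·(6/11) + (6)·(5/11) = 48/11.
The best pure response is 4 with expected payoff 48/11.

48/11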